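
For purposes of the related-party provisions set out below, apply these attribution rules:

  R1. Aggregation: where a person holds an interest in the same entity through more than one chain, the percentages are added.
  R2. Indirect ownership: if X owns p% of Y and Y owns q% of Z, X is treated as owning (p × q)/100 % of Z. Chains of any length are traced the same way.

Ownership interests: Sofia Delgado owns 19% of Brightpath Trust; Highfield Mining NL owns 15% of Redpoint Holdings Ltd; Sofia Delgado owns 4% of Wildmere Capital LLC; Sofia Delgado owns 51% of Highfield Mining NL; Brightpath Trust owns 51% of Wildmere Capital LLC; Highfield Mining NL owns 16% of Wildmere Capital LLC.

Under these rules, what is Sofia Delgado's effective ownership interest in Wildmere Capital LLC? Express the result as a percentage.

21.85%

Chain via Brightpath Trust (R2): 19% × 51% = 9.69% of Wildmere Capital LLC.
Chain via Highfield Mining NL (R2): 51% × 16% = 8.16% of Wildmere Capital LLC.
Direct interest in Wildmere Capital LLC: 4%.
Aggregating (R1): 9.69% + 8.16% + 4% = 21.85%.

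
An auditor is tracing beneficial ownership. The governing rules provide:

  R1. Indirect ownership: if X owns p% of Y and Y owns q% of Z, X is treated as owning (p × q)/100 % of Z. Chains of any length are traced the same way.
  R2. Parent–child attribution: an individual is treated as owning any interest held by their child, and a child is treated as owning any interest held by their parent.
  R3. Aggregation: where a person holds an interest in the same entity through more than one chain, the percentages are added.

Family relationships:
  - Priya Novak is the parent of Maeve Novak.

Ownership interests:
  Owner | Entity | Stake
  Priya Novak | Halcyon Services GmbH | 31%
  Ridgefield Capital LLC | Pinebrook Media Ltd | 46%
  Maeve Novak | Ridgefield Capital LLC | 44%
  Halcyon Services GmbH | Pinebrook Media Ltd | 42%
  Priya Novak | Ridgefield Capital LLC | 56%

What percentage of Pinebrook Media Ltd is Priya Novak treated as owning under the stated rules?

By parent–child attribution (R2), Priya Novak is treated as also owning Maeve Novak's interest in Ridgefield Capital LLC, giving 56% + 44% = 100%.
Chain via Halcyon Services GmbH (R1): 31% × 42% = 13.02% of Pinebrook Media Ltd.
Chain via Ridgefield Capital LLC (R1): 100% × 46% = 46% of Pinebrook Media Ltd.
Aggregating (R3): 13.02% + 46% = 59.02%.

59.02%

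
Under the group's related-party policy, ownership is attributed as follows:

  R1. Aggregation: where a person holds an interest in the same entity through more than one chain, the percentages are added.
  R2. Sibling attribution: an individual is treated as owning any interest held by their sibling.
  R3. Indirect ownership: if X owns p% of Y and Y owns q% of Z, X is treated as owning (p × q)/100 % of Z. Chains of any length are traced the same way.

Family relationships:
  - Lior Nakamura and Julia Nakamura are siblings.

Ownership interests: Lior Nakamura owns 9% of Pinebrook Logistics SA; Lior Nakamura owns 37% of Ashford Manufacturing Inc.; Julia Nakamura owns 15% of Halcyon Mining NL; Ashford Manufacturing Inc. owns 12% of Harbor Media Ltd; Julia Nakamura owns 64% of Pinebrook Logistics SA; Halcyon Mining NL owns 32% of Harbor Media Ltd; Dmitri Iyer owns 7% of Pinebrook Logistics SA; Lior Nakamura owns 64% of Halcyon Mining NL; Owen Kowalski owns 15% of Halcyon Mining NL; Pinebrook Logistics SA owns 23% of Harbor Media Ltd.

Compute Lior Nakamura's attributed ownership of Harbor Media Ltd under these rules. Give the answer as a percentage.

By sibling attribution (R2), Lior Nakamura is treated as also owning Julia Nakamura's interest in Halcyon Mining NL, giving 64% + 15% = 79%.
By sibling attribution (R2), Lior Nakamura is treated as also owning Julia Nakamura's interest in Pinebrook Logistics SA, giving 9% + 64% = 73%.
Chain via Halcyon Mining NL (R3): 79% × 32% = 25.28% of Harbor Media Ltd.
Chain via Ashford Manufacturing Inc. (R3): 37% × 12% = 4.44% of Harbor Media Ltd.
Chain via Pinebrook Logistics SA (R3): 73% × 23% = 16.79% of Harbor Media Ltd.
Aggregating (R1): 25.28% + 4.44% + 16.79% = 46.51%.

46.51%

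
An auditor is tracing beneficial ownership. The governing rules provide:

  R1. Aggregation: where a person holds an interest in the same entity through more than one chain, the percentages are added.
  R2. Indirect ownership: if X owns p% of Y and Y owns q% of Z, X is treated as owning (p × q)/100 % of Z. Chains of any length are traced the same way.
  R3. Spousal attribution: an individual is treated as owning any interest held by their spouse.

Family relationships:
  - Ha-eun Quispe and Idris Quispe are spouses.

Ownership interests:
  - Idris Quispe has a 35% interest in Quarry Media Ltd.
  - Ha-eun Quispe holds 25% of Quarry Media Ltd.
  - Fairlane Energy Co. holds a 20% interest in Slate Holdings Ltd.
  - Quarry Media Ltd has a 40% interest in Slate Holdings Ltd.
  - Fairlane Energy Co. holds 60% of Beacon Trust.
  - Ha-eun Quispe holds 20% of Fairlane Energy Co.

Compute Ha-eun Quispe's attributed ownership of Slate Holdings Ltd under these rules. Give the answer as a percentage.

28%

By spousal attribution (R3), Ha-eun Quispe is treated as also owning Idris Quispe's interest in Quarry Media Ltd, giving 25% + 35% = 60%.
Chain via Quarry Media Ltd (R2): 60% × 40% = 24% of Slate Holdings Ltd.
Chain via Fairlane Energy Co. (R2): 20% × 20% = 4% of Slate Holdings Ltd.
Aggregating (R1): 24% + 4% = 28%.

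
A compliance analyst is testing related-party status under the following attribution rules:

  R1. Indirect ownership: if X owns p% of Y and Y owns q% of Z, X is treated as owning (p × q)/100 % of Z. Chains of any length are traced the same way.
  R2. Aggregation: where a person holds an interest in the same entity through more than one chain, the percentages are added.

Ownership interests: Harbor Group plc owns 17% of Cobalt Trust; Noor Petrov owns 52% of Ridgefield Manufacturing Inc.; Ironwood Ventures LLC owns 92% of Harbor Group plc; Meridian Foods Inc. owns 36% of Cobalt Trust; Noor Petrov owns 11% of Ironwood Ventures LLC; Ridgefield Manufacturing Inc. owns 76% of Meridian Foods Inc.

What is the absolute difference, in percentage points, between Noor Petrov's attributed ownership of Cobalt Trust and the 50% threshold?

Chain via Ironwood Ventures LLC → Harbor Group plc (R1): 11% × 92% × 17% = 1.7204% of Cobalt Trust.
Chain via Ridgefield Manufacturing Inc. → Meridian Foods Inc. (R1): 52% × 76% × 36% = 14.2272% of Cobalt Trust.
Aggregating (R2): 1.7204% + 14.2272% = 15.9476%.
15.9476% falls short of the 50% threshold by 34.0524 percentage points.

34.0524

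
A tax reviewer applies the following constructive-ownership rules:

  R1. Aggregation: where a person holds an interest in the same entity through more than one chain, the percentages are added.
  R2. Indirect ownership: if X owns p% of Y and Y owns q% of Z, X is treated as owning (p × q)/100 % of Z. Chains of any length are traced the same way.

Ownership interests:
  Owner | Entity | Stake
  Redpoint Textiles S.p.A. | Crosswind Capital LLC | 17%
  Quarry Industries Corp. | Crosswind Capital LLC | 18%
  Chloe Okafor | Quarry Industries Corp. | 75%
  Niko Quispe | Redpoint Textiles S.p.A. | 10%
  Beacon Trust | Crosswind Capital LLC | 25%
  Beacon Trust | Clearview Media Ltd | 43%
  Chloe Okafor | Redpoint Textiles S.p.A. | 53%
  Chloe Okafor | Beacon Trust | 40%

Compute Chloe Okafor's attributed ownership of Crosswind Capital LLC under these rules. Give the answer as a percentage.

Chain via Beacon Trust (R2): 40% × 25% = 10% of Crosswind Capital LLC.
Chain via Redpoint Textiles S.p.A. (R2): 53% × 17% = 9.01% of Crosswind Capital LLC.
Chain via Quarry Industries Corp. (R2): 75% × 18% = 13.5% of Crosswind Capital LLC.
Aggregating (R1): 10% + 9.01% + 13.5% = 32.51%.

32.51%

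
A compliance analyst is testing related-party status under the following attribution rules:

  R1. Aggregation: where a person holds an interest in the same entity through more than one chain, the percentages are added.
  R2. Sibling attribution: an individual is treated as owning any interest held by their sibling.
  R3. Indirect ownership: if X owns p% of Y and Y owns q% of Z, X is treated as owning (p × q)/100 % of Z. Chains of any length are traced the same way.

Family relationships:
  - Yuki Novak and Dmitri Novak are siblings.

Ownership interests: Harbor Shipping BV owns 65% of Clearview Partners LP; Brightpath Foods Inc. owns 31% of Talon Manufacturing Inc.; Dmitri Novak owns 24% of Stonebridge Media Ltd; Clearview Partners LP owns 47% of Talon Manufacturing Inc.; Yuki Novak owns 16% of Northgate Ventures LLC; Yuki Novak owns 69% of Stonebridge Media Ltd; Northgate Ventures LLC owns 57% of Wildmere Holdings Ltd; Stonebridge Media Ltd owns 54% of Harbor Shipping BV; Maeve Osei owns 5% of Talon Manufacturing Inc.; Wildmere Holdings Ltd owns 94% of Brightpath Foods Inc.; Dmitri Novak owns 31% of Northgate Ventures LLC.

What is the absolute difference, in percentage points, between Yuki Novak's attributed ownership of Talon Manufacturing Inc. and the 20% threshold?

By sibling attribution (R2), Yuki Novak is treated as also owning Dmitri Novak's interest in Northgate Ventures LLC, giving 16% + 31% = 47%.
By sibling attribution (R2), Yuki Novak is treated as also owning Dmitri Novak's interest in Stonebridge Media Ltd, giving 69% + 24% = 93%.
Chain via Northgate Ventures LLC → Wildmere Holdings Ltd → Brightpath Foods Inc. (R3): 47% × 57% × 94% × 31% = 7.806606% of Talon Manufacturing Inc.
Chain via Stonebridge Media Ltd → Harbor Shipping BV → Clearview Partners LP (R3): 93% × 54% × 65% × 47% = 15.34221% of Talon Manufacturing Inc.
Aggregating (R1): 7.806606% + 15.34221% = 23.148816%.
23.148816% exceeds the 20% threshold by 3.148816 percentage points.

3.148816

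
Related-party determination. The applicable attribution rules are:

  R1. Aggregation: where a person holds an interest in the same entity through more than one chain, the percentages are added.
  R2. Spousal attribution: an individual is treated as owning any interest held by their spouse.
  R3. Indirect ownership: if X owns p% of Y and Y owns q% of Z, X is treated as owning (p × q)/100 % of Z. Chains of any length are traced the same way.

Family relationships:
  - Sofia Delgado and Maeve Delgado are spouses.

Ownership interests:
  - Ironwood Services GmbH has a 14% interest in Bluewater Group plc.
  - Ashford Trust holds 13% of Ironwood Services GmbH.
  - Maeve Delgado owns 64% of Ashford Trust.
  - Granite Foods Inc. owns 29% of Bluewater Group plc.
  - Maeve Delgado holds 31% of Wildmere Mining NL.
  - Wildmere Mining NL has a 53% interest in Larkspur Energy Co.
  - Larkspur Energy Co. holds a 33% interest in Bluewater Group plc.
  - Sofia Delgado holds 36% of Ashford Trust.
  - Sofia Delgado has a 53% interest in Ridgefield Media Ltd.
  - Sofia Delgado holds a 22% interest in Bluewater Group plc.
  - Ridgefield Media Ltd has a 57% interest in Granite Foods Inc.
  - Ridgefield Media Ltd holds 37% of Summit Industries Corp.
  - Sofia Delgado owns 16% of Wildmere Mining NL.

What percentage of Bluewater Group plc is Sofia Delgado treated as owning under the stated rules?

By spousal attribution (R2), Sofia Delgado is treated as also owning Maeve Delgado's interest in Wildmere Mining NL, giving 16% + 31% = 47%.
By spousal attribution (R2), Sofia Delgado is treated as also owning Maeve Delgado's interest in Ashford Trust, giving 36% + 64% = 100%.
Chain via Wildmere Mining NL → Larkspur Energy Co. (R3): 47% × 53% × 33% = 8.2203% of Bluewater Group plc.
Chain via Ashford Trust → Ironwood Services GmbH (R3): 100% × 13% × 14% = 1.82% of Bluewater Group plc.
Chain via Ridgefield Media Ltd → Granite Foods Inc. (R3): 53% × 57% × 29% = 8.7609% of Bluewater Group plc.
Direct interest in Bluewater Group plc: 22%.
Aggregating (R1): 8.2203% + 1.82% + 8.7609% + 22% = 40.8012%.

40.8012%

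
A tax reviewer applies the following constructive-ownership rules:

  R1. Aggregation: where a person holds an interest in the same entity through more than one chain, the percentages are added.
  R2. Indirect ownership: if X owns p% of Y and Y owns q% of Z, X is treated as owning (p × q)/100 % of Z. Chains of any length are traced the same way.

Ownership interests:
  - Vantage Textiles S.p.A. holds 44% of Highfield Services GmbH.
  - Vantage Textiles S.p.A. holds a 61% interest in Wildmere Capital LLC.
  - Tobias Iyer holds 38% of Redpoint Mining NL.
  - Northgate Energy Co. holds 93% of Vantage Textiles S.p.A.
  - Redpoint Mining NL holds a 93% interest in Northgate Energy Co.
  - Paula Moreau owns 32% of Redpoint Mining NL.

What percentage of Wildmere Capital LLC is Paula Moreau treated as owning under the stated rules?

16.882848%

Chain via Redpoint Mining NL → Northgate Energy Co. → Vantage Textiles S.p.A. (R2): 32% × 93% × 93% × 61% = 16.882848% of Wildmere Capital LLC.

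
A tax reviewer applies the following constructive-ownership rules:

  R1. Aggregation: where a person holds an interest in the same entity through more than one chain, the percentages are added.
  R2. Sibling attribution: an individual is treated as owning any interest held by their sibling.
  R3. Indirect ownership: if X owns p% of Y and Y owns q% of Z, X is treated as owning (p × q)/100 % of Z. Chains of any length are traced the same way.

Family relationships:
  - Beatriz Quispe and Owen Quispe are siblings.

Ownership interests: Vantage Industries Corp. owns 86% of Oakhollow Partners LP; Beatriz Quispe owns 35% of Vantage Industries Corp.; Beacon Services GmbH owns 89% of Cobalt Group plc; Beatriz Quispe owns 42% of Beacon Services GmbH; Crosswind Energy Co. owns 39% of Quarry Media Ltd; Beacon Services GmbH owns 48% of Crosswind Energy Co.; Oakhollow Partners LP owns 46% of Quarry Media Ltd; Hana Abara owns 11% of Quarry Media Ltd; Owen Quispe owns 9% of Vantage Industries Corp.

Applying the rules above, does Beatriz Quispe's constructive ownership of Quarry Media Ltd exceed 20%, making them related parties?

Yes

By sibling attribution (R2), Beatriz Quispe is treated as also owning Owen Quispe's interest in Vantage Industries Corp, giving 35% + 9% = 44%.
Chain via Vantage Industries Corp. → Oakhollow Partners LP (R3): 44% × 86% × 46% = 17.4064% of Quarry Media Ltd.
Chain via Beacon Services GmbH → Crosswind Energy Co. (R3): 42% × 48% × 39% = 7.8624% of Quarry Media Ltd.
Aggregating (R1): 17.4064% + 7.8624% = 25.2688%.
25.2688% exceeds the 20% threshold, so Beatriz is a related party to Quarry Media Ltd.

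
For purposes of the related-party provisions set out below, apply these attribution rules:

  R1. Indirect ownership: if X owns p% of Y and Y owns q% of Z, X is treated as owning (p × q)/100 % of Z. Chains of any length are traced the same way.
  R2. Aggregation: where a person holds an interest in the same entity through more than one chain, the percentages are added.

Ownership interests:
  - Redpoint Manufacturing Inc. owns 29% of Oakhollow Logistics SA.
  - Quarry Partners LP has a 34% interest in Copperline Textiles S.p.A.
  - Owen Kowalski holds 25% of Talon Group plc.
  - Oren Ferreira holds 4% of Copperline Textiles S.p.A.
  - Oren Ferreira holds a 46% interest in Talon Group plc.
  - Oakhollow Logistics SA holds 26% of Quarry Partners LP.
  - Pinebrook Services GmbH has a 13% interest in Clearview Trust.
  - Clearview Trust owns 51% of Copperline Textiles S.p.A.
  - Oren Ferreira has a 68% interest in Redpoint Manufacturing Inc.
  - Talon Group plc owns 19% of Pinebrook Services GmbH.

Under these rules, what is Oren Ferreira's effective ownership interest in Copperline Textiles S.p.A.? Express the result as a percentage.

6.32271%

Chain via Talon Group plc → Pinebrook Services GmbH → Clearview Trust (R1): 46% × 19% × 13% × 51% = 0.579462% of Copperline Textiles S.p.A.
Chain via Redpoint Manufacturing Inc. → Oakhollow Logistics SA → Quarry Partners LP (R1): 68% × 29% × 26% × 34% = 1.743248% of Copperline Textiles S.p.A.
Direct interest in Copperline Textiles S.p.A: 4%.
Aggregating (R2): 0.579462% + 1.743248% + 4% = 6.32271%.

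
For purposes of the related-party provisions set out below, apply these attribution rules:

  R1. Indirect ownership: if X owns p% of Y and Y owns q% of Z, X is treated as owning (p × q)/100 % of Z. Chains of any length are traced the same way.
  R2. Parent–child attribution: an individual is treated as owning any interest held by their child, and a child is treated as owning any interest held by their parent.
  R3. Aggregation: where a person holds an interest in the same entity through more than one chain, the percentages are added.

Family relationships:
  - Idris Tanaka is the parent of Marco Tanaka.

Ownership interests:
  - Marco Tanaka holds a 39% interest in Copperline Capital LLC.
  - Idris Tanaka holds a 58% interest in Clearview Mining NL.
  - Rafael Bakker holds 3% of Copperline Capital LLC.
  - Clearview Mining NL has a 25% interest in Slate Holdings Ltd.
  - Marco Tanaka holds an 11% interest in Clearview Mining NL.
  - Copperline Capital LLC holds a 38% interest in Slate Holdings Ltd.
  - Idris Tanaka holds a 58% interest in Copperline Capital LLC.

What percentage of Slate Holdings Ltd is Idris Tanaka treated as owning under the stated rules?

54.11%

By parent–child attribution (R2), Idris Tanaka is treated as also owning Marco Tanaka's interest in Copperline Capital LLC, giving 58% + 39% = 97%.
By parent–child attribution (R2), Idris Tanaka is treated as also owning Marco Tanaka's interest in Clearview Mining NL, giving 58% + 11% = 69%.
Chain via Copperline Capital LLC (R1): 97% × 38% = 36.86% of Slate Holdings Ltd.
Chain via Clearview Mining NL (R1): 69% × 25% = 17.25% of Slate Holdings Ltd.
Aggregating (R3): 36.86% + 17.25% = 54.11%.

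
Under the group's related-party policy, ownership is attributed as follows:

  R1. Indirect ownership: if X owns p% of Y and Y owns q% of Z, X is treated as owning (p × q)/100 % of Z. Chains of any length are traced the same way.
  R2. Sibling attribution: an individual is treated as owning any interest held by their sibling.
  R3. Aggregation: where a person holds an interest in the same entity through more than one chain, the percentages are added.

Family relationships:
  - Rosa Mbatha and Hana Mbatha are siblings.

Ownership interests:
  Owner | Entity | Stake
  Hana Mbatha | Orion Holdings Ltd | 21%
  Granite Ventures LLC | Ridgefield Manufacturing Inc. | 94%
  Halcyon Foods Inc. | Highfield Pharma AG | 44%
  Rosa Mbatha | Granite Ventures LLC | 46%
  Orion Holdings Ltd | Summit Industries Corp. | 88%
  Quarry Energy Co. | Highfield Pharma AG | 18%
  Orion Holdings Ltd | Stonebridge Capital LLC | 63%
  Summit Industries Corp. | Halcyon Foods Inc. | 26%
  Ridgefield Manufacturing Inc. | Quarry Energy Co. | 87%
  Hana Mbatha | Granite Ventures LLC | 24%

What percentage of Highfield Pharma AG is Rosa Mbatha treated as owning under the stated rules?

12.418392%

By sibling attribution (R2), Rosa Mbatha is treated as also owning Hana Mbatha's interest in Granite Ventures LLC, giving 46% + 24% = 70%.
By sibling attribution (R2), Rosa Mbatha is treated as owning Hana Mbatha's 21% interest in Orion Holdings Ltd.
Chain via Granite Ventures LLC → Ridgefield Manufacturing Inc. → Quarry Energy Co. (R1): 70% × 94% × 87% × 18% = 10.30428% of Highfield Pharma AG.
Chain via Orion Holdings Ltd → Summit Industries Corp. → Halcyon Foods Inc. (R1): 21% × 88% × 26% × 44% = 2.114112% of Highfield Pharma AG.
Aggregating (R3): 10.30428% + 2.114112% = 12.418392%.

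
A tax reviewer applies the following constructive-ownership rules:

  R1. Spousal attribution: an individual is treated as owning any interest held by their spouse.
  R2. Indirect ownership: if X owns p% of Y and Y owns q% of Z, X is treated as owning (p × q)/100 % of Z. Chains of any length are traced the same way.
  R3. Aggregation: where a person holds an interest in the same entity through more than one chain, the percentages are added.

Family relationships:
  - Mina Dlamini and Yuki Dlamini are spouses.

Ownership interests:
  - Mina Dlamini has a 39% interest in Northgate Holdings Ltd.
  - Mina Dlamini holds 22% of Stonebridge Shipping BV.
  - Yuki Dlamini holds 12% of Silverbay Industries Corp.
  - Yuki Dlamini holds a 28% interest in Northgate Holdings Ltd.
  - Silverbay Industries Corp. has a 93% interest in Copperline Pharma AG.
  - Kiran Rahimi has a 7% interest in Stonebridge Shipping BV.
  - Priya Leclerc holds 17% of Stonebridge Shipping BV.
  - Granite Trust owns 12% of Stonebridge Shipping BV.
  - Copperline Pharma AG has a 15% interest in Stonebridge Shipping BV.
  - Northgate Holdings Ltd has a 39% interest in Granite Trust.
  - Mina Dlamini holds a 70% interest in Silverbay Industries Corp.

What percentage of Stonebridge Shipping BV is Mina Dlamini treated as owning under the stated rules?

By spousal attribution (R1), Mina Dlamini is treated as also owning Yuki Dlamini's interest in Northgate Holdings Ltd, giving 39% + 28% = 67%.
By spousal attribution (R1), Mina Dlamini is treated as also owning Yuki Dlamini's interest in Silverbay Industries Corp, giving 70% + 12% = 82%.
Chain via Northgate Holdings Ltd → Granite Trust (R2): 67% × 39% × 12% = 3.1356% of Stonebridge Shipping BV.
Chain via Silverbay Industries Corp. → Copperline Pharma AG (R2): 82% × 93% × 15% = 11.439% of Stonebridge Shipping BV.
Direct interest in Stonebridge Shipping BV: 22%.
Aggregating (R3): 3.1356% + 11.439% + 22% = 36.5746%.

36.5746%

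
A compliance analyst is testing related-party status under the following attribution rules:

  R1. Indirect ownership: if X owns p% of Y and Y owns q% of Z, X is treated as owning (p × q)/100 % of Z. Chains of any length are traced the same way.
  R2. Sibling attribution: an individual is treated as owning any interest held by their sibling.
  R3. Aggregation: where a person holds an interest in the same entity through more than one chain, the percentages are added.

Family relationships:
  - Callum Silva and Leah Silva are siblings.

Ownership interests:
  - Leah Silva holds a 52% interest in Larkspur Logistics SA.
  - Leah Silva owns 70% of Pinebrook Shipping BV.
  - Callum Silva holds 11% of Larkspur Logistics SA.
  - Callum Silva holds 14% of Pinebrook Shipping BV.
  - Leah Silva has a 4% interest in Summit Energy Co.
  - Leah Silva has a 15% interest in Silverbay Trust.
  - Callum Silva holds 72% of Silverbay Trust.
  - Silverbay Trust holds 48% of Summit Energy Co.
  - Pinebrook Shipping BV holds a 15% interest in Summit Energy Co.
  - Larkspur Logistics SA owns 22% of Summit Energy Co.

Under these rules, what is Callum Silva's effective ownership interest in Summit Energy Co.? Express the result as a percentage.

By sibling attribution (R2), Callum Silva is treated as also owning Leah Silva's interest in Silverbay Trust, giving 72% + 15% = 87%.
By sibling attribution (R2), Callum Silva is treated as also owning Leah Silva's interest in Pinebrook Shipping BV, giving 14% + 70% = 84%.
By sibling attribution (R2), Callum Silva is treated as also owning Leah Silva's interest in Larkspur Logistics SA, giving 11% + 52% = 63%.
By sibling attribution (R2), Callum Silva is treated as owning Leah Silva's 4% interest in Summit Energy Co.
Chain via Silverbay Trust (R1): 87% × 48% = 41.76% of Summit Energy Co.
Chain via Pinebrook Shipping BV (R1): 84% × 15% = 12.6% of Summit Energy Co.
Chain via Larkspur Logistics SA (R1): 63% × 22% = 13.86% of Summit Energy Co.
Direct interest in Summit Energy Co: 4%.
Aggregating (R3): 41.76% + 12.6% + 13.86% + 4% = 72.22%.

72.22%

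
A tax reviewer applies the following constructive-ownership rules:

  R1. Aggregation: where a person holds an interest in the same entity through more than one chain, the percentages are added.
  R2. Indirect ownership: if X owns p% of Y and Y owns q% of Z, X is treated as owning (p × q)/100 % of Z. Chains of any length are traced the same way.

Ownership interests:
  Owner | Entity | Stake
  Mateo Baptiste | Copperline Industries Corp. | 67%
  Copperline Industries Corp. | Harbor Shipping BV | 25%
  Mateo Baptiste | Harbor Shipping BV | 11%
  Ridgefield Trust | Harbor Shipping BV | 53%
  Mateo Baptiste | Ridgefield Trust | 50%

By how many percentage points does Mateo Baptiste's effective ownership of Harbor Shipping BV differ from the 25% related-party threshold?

Chain via Ridgefield Trust (R2): 50% × 53% = 26.5% of Harbor Shipping BV.
Chain via Copperline Industries Corp. (R2): 67% × 25% = 16.75% of Harbor Shipping BV.
Direct interest in Harbor Shipping BV: 11%.
Aggregating (R1): 26.5% + 16.75% + 11% = 54.25%.
54.25% exceeds the 25% threshold by 29.25 percentage points.

29.25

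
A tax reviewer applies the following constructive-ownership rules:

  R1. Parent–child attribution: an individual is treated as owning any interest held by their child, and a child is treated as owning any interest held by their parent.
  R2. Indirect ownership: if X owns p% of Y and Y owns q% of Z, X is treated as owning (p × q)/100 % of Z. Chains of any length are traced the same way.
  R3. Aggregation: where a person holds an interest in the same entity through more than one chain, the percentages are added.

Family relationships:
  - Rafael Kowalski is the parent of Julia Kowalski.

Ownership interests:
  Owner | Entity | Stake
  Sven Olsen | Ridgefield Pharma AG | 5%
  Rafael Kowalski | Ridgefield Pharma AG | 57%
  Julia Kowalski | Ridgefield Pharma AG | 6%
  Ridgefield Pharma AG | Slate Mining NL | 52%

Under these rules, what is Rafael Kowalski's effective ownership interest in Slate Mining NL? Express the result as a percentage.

By parent–child attribution (R1), Rafael Kowalski is treated as also owning Julia Kowalski's interest in Ridgefield Pharma AG, giving 57% + 6% = 63%.
Chain via Ridgefield Pharma AG (R2): 63% × 52% = 32.76% of Slate Mining NL.

32.76%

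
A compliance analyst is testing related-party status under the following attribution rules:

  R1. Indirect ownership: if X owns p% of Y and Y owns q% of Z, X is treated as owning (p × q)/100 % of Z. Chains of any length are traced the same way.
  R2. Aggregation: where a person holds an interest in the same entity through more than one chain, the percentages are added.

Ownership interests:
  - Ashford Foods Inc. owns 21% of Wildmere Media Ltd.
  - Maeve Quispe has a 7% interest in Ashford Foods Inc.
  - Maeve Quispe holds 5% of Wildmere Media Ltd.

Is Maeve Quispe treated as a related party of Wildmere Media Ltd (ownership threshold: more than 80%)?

No

Chain via Ashford Foods Inc. (R1): 7% × 21% = 1.47% of Wildmere Media Ltd.
Direct interest in Wildmere Media Ltd: 5%.
Aggregating (R2): 1.47% + 5% = 6.47%.
6.47% does not exceed the 80% threshold, so Maeve is not a related party to Wildmere Media Ltd.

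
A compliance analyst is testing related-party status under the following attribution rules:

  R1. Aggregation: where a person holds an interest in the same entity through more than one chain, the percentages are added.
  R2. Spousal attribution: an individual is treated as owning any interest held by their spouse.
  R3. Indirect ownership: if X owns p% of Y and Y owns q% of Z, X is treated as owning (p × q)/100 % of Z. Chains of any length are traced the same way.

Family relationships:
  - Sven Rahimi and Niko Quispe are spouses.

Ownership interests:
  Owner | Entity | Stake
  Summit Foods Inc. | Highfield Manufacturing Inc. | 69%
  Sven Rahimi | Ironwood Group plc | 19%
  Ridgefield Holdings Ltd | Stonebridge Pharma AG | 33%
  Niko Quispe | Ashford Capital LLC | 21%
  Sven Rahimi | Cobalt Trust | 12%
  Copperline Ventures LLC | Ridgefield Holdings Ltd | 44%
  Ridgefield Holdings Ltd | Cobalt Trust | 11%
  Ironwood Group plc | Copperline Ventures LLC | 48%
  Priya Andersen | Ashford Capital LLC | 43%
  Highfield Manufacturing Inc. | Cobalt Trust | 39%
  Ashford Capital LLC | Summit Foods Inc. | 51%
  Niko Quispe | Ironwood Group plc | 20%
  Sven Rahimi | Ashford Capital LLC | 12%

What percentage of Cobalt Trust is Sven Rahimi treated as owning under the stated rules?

By spousal attribution (R2), Sven Rahimi is treated as also owning Niko Quispe's interest in Ashford Capital LLC, giving 12% + 21% = 33%.
By spousal attribution (R2), Sven Rahimi is treated as also owning Niko Quispe's interest in Ironwood Group plc, giving 19% + 20% = 39%.
Chain via Ashford Capital LLC → Summit Foods Inc. → Highfield Manufacturing Inc. (R3): 33% × 51% × 69% × 39% = 4.528953% of Cobalt Trust.
Chain via Ironwood Group plc → Copperline Ventures LLC → Ridgefield Holdings Ltd (R3): 39% × 48% × 44% × 11% = 0.906048% of Cobalt Trust.
Direct interest in Cobalt Trust: 12%.
Aggregating (R1): 4.528953% + 0.906048% + 12% = 17.435001%.

17.435001%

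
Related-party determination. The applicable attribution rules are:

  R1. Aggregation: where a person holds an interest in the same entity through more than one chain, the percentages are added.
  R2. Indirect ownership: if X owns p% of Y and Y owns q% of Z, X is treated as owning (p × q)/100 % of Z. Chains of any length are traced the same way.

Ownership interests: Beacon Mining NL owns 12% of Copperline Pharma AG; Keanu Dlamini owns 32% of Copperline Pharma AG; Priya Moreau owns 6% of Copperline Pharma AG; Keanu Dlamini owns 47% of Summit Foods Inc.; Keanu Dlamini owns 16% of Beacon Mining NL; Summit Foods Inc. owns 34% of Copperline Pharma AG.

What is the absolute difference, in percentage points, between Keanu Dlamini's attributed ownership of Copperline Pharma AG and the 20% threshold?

Chain via Summit Foods Inc. (R2): 47% × 34% = 15.98% of Copperline Pharma AG.
Chain via Beacon Mining NL (R2): 16% × 12% = 1.92% of Copperline Pharma AG.
Direct interest in Copperline Pharma AG: 32%.
Aggregating (R1): 15.98% + 1.92% + 32% = 49.9%.
49.9% exceeds the 20% threshold by 29.9 percentage points.

29.9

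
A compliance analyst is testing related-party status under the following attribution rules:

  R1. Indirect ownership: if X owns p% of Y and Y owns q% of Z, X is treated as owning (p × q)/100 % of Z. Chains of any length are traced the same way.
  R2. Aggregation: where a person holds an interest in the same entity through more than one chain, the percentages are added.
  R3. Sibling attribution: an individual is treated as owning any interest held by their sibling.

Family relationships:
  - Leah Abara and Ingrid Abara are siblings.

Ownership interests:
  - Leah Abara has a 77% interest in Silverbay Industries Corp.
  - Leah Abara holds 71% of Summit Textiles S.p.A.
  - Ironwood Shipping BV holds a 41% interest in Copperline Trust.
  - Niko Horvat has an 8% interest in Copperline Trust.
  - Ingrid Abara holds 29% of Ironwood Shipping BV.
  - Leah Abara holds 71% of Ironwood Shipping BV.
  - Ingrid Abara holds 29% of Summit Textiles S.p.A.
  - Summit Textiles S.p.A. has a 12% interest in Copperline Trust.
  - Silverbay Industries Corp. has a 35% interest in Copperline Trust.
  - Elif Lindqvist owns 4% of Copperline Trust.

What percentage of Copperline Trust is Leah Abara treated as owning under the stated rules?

79.95%

By sibling attribution (R3), Leah Abara is treated as also owning Ingrid Abara's interest in Ironwood Shipping BV, giving 71% + 29% = 100%.
By sibling attribution (R3), Leah Abara is treated as also owning Ingrid Abara's interest in Summit Textiles S.p.A, giving 71% + 29% = 100%.
Chain via Ironwood Shipping BV (R1): 100% × 41% = 41% of Copperline Trust.
Chain via Summit Textiles S.p.A. (R1): 100% × 12% = 12% of Copperline Trust.
Chain via Silverbay Industries Corp. (R1): 77% × 35% = 26.95% of Copperline Trust.
Aggregating (R2): 41% + 12% + 26.95% = 79.95%.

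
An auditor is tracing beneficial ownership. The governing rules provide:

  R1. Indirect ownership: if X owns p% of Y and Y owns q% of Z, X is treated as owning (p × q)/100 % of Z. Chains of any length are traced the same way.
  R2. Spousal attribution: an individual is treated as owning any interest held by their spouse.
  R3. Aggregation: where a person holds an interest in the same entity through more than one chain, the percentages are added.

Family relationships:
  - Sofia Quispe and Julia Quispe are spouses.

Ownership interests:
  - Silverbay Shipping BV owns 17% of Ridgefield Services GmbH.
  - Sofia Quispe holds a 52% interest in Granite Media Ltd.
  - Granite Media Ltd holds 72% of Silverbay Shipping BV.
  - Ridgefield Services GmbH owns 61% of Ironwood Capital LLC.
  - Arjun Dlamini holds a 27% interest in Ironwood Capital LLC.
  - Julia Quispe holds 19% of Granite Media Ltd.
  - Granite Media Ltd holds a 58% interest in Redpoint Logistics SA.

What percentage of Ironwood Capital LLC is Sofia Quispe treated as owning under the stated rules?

By spousal attribution (R2), Sofia Quispe is treated as also owning Julia Quispe's interest in Granite Media Ltd, giving 52% + 19% = 71%.
Chain via Granite Media Ltd → Silverbay Shipping BV → Ridgefield Services GmbH (R1): 71% × 72% × 17% × 61% = 5.301144% of Ironwood Capital LLC.

5.301144%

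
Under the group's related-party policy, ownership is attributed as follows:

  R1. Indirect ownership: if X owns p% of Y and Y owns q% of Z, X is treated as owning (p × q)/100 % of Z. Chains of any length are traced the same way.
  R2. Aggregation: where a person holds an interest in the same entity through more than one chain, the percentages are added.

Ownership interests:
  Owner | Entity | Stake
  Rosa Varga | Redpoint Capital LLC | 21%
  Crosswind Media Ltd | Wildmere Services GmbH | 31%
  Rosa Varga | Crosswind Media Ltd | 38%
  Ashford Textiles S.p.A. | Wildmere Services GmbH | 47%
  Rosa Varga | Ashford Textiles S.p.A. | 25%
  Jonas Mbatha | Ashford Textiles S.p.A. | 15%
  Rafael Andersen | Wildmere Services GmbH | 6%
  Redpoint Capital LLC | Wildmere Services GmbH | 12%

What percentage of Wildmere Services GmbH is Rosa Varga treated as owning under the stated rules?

Chain via Redpoint Capital LLC (R1): 21% × 12% = 2.52% of Wildmere Services GmbH.
Chain via Crosswind Media Ltd (R1): 38% × 31% = 11.78% of Wildmere Services GmbH.
Chain via Ashford Textiles S.p.A. (R1): 25% × 47% = 11.75% of Wildmere Services GmbH.
Aggregating (R2): 2.52% + 11.78% + 11.75% = 26.05%.

26.05%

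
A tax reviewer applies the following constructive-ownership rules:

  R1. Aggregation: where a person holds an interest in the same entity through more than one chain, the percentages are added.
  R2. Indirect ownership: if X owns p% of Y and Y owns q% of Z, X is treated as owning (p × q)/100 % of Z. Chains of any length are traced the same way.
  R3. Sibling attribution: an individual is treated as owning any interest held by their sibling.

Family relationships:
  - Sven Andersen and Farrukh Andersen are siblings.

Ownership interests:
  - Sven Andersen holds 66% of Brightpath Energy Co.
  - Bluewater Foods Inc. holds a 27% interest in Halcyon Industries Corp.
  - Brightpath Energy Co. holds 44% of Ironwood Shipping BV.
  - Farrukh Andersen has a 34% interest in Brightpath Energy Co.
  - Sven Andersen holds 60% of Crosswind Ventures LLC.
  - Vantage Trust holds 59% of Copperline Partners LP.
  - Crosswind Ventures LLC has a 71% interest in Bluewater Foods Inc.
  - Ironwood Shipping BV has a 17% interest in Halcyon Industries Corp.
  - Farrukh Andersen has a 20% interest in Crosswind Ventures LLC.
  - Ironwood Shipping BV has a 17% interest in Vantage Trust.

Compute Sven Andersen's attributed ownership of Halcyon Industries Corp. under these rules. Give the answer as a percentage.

22.816%

By sibling attribution (R3), Sven Andersen is treated as also owning Farrukh Andersen's interest in Brightpath Energy Co, giving 66% + 34% = 100%.
By sibling attribution (R3), Sven Andersen is treated as also owning Farrukh Andersen's interest in Crosswind Ventures LLC, giving 60% + 20% = 80%.
Chain via Brightpath Energy Co. → Ironwood Shipping BV (R2): 100% × 44% × 17% = 7.48% of Halcyon Industries Corp.
Chain via Crosswind Ventures LLC → Bluewater Foods Inc. (R2): 80% × 71% × 27% = 15.336% of Halcyon Industries Corp.
Aggregating (R1): 7.48% + 15.336% = 22.816%.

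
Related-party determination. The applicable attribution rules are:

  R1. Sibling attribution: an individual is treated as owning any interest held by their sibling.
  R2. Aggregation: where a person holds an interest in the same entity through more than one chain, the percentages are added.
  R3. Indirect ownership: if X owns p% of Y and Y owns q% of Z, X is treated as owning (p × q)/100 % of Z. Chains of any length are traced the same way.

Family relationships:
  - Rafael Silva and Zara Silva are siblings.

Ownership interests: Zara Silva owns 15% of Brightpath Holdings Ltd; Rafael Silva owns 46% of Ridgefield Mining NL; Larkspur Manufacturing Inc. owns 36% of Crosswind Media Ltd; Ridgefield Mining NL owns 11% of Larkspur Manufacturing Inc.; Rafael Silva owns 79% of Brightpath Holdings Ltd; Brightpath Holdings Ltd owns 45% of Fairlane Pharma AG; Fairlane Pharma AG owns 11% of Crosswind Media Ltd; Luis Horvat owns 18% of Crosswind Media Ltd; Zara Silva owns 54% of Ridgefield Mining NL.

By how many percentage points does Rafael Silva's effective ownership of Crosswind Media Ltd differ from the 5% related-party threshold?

By sibling attribution (R1), Rafael Silva is treated as also owning Zara Silva's interest in Brightpath Holdings Ltd, giving 79% + 15% = 94%.
By sibling attribution (R1), Rafael Silva is treated as also owning Zara Silva's interest in Ridgefield Mining NL, giving 46% + 54% = 100%.
Chain via Brightpath Holdings Ltd → Fairlane Pharma AG (R3): 94% × 45% × 11% = 4.653% of Crosswind Media Ltd.
Chain via Ridgefield Mining NL → Larkspur Manufacturing Inc. (R3): 100% × 11% × 36% = 3.96% of Crosswind Media Ltd.
Aggregating (R2): 4.653% + 3.96% = 8.613%.
8.613% exceeds the 5% threshold by 3.613 percentage points.

3.613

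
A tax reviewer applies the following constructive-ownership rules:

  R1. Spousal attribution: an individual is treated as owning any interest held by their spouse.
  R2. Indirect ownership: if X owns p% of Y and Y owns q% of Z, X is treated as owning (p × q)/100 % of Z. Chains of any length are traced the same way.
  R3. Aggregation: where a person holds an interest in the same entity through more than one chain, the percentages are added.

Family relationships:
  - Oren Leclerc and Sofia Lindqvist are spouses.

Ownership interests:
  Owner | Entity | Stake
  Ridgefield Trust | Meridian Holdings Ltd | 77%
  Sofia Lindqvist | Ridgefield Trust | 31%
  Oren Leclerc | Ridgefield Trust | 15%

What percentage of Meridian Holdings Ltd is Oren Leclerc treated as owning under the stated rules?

By spousal attribution (R1), Oren Leclerc is treated as also owning Sofia Lindqvist's interest in Ridgefield Trust, giving 15% + 31% = 46%.
Chain via Ridgefield Trust (R2): 46% × 77% = 35.42% of Meridian Holdings Ltd.

35.42%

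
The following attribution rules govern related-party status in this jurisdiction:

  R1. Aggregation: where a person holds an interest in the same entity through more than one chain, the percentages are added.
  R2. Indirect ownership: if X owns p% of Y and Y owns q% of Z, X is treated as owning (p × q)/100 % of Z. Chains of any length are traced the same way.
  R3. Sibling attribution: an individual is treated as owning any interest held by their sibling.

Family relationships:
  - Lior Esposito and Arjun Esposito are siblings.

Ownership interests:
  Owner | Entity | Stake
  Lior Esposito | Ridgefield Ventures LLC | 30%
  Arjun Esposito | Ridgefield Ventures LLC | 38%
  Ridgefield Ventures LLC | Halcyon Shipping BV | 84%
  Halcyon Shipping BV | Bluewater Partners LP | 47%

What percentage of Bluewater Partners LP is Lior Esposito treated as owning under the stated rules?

26.8464%

By sibling attribution (R3), Lior Esposito is treated as also owning Arjun Esposito's interest in Ridgefield Ventures LLC, giving 30% + 38% = 68%.
Chain via Ridgefield Ventures LLC → Halcyon Shipping BV (R2): 68% × 84% × 47% = 26.8464% of Bluewater Partners LP.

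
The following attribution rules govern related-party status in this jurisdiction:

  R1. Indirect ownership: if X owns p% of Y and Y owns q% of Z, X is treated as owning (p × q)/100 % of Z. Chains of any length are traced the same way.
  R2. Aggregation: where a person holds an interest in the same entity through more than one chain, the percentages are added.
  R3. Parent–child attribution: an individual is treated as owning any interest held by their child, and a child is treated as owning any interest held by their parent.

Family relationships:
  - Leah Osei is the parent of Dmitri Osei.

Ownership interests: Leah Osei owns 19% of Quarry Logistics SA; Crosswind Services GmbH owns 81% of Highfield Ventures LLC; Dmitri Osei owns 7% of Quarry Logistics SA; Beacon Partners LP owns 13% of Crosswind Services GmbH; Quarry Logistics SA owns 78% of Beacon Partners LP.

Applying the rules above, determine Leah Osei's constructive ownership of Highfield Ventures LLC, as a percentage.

2.135484%

By parent–child attribution (R3), Leah Osei is treated as also owning Dmitri Osei's interest in Quarry Logistics SA, giving 19% + 7% = 26%.
Chain via Quarry Logistics SA → Beacon Partners LP → Crosswind Services GmbH (R1): 26% × 78% × 13% × 81% = 2.135484% of Highfield Ventures LLC.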